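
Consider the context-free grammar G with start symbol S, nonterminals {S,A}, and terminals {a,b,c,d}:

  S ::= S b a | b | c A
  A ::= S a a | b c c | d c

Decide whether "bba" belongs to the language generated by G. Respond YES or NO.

CNF form of G:
  S -> S X6 | T2 A | b
  A -> S X4 | T1 X5 | T3 T2
  T0 -> a
  T1 -> b
  T2 -> c
  T3 -> d
  X4 -> T0 T0
  X5 -> T2 T2
  X6 -> T1 T0

CYK table (by increasing span):
  cell(0,0) b: {S,T1}  orig:{S}
  cell(1,1) b: {S,T1}  orig:{S}
  cell(2,2) a: {T0}  orig:{}
  cell(0,1) bb: ∅
  cell(1,2) ba: {X6}  orig:{}
  cell(0,2) bba: {S}

S ∈ T[0,2] ⇒ YES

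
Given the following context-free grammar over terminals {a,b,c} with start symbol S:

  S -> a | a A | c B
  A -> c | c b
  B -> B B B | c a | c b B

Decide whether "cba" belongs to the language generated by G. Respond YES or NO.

Convert to CNF:
  S -> T0 B | T2 A | a
  A -> T0 T1 | c
  B -> B X3 | T0 T2 | T0 X4
  T0 -> c
  T1 -> b
  T2 -> a
  X3 -> B B
  X4 -> T1 B

CYK fill:
  cell(0,0) c: {A,T0}  orig:{A}
  cell(1,1) b: {T1}  orig:{}
  cell(2,2) a: {S,T2}  orig:{S}
  cell(0,1) cb: {A}
  cell(1,2) ba: ∅
  cell(0,2) cba: ∅

S ∉ T[0,2] ⇒ NO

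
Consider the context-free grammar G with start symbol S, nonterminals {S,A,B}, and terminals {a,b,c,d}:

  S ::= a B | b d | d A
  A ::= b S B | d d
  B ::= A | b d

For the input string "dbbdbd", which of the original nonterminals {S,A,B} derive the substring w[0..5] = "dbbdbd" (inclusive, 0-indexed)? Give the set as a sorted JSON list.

Convert to CNF:
  S -> T0 T1 | T1 A | T2 B
  A -> T0 X3 | T1 T1
  B -> T0 T1 | T0 X4 | T1 T1
  T0 -> b
  T1 -> d
  T2 -> a
  X3 -> S B
  X4 -> S B

Fill CYK table bottom-up, restricted to cells inside w[0..5]:
  T[0,0] 'd' = {T1}  orig:{}
  T[1,1] 'b' = {T0}  orig:{}
  T[2,2] 'b' = {T0}  orig:{}
  T[3,3] 'd' = {T1}  orig:{}
  T[4,4] 'b' = {T0}  orig:{}
  T[5,5] 'd' = {T1}  orig:{}
  T[0,1] 'db' = ∅
  T[1,2] 'bb' = ∅
  T[2,3] 'bd' = {B,S}
  T[3,4] 'db' = ∅
  T[4,5] 'bd' = {B,S}
  T[0,2] 'dbb' = ∅
  T[1,3] 'bbd' = ∅
  T[2,4] 'bdb' = ∅
  T[3,5] 'dbd' = ∅
  T[0,3] 'dbbd' = ∅
  T[1,4] 'bbdb' = ∅
  T[2,5] 'bdbd' = {X3,X4}  orig:{}
  T[0,4] 'dbbdb' = ∅
  T[1,5] 'bbdbd' = {A,B}
  T[0,5] 'dbbdbd' = {S}

Original NTs in T[0,5] deriving "dbbdbd": ["S"]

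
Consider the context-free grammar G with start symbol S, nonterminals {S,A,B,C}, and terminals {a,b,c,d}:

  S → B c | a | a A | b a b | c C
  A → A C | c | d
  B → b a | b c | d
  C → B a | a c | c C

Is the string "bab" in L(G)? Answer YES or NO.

CNF form of G:
  S -> B T2 | T0 X3 | T1 A | T2 C | a
  A -> A C | c | d
  B -> T0 T1 | T0 T2 | d
  C -> B T1 | T1 T2 | T2 C
  T0 -> b
  T1 -> a
  T2 -> c
  X3 -> T1 T0

CYK table (by increasing span):
  cell(0,0) b: {T0}  orig:{}
  cell(1,1) a: {S,T1}  orig:{S}
  cell(2,2) b: {T0}  orig:{}
  cell(0,1) ba: {B}
  cell(1,2) ab: {X3}  orig:{}
  cell(0,2) bab: {S}

S ∈ T[0,2] ⇒ YES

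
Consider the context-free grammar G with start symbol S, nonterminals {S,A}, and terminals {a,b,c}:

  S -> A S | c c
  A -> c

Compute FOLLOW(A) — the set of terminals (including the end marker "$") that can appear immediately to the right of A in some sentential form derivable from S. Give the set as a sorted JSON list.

Compute FIRST by fixpoint:
round 1:
  A via A→c: +{c}
  S via S→A S: +{c}
  FIRST(S)={c}  FIRST(A)={c}
round 2: (no change)
  FIRST(S)={c}  FIRST(A)={c}

Compute FOLLOW by fixpoint:
FOLLOW(S) := {$}
iter 1:
  S→A S: FOLLOW(A) ⊇ FIRST(S) = {c}; new: +{c}
  FOLLOW[S]={$}  FOLLOW[A]={c}
iter 2: (stable)
  FOLLOW[S]={$}  FOLLOW[A]={c}

FOLLOW(A) = ["c"]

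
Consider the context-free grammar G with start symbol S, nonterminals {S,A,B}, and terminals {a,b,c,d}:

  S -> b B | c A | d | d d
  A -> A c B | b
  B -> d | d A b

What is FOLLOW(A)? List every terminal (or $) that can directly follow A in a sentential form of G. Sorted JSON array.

FIRST iteration:
iter 1:
  A via A→b: +{b}
  B via B→d: +{d}
  S via S→b B: +{b}
  S via S→c A: +{c}
  S via S→d: +{d}
  FIRST(S)={b,c,d}  FIRST(A)={b}  FIRST(B)={d}
iter 2: (stable)
  FIRST(S)={b,c,d}  FIRST(A)={b}  FIRST(B)={d}

Compute FOLLOW by fixpoint:
seed FOLLOW(S) with $
iter 1:
  A→A c B: FOLLOW(A) ⊇ FIRST(c) = {c}; new: +{c}
  A→A c B: FOLLOW(B) ⊇ FOLLOW(A) ⊇ {c}; new: +{c}
  B→d A b: FOLLOW(A) ⊇ FIRST(b) = {b}; new: +{b}
  S→b B: FOLLOW(B) ⊇ FOLLOW(S) ⊇ {$}; new: +{$}
  S→c A: FOLLOW(A) ⊇ FOLLOW(S) ⊇ {$}; new: +{$}
  FOLLOW[S]={$}  FOLLOW[A]={$,b,c}  FOLLOW[B]={$,c}
iter 2:
  A→A c B: FOLLOW(B) ⊇ FOLLOW(A) ⊇ {$,b,c}; new: +{b}
  FOLLOW[S]={$}  FOLLOW[A]={$,b,c}  FOLLOW[B]={$,b,c}
iter 3: done
  FOLLOW[S]={$}  FOLLOW[A]={$,b,c}  FOLLOW[B]={$,b,c}

FOLLOW(A) = ["$", "b", "c"]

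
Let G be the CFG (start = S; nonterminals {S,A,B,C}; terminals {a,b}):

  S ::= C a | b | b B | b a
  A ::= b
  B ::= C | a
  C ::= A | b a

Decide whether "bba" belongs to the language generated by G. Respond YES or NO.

Convert to CNF:
  S -> C T1 | T0 B | T0 T1 | b
  A -> b
  B -> T0 T1 | a | b
  C -> T0 T1 | b
  T0 -> b
  T1 -> a

CYK fill:
  T[0,0] 'b' = {A,B,C,S,T0}  orig:{A,B,C,S}
  T[1,1] 'b' = {A,B,C,S,T0}  orig:{A,B,C,S}
  T[2,2] 'a' = {B,T1}  orig:{B}
  T[0,1] 'bb' = {S}
  T[1,2] 'ba' = {B,C,S}
  T[0,2] 'bba' = {S}

S ∈ T[0,2] ⇒ YES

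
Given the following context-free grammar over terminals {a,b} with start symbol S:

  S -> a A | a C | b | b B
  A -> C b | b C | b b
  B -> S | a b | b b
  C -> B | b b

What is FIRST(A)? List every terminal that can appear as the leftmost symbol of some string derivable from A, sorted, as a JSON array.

Compute FIRST by fixpoint:
iter 1:
  A via A→b C: +{b}
  B via B→a b: +{a}
  B via B→b b: +{b}
  C via C→B: +{a,b}
  S via S→a A: +{a}
  S via S→b: +{b}
  S: {a,b}  A: {b}  B: {a,b}  C: {a,b}
iter 2:
  A via A→C b: +{a}
  S: {a,b}  A: {a,b}  B: {a,b}  C: {a,b}
iter 3: (stable)
  S: {a,b}  A: {a,b}  B: {a,b}  C: {a,b}

FIRST(A) = ["a", "b"]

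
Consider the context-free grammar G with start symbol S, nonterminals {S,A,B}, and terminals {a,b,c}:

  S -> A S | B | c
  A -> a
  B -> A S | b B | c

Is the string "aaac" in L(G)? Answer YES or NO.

Convert to CNF:
  S -> A S | T0 B | c
  A -> a
  B -> A S | T0 B | c
  T0 -> b

Fill CYK table bottom-up:
  cell(0,0) a: {A}
  cell(1,1) a: {A}
  cell(2,2) a: {A}
  cell(3,3) c: {B,S}
  cell(0,1) aa: ∅
  cell(1,2) aa: ∅
  cell(2,3) ac: {B,S}
  cell(0,2) aaa: ∅
  cell(1,3) aac: {B,S}
  cell(0,3) aaac: {B,S}

S ∈ T[0,3] ⇒ YES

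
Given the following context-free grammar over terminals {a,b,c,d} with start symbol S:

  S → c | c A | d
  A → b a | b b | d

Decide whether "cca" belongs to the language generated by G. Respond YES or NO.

Convert to CNF:
  S -> T2 A | c | d
  A -> T0 T0 | T0 T1 | d
  T0 -> b
  T1 -> a
  T2 -> c

CYK fill:
  [0..0]={S,T2}  "c"  orig:{S}
  [1..1]={S,T2}  "c"  orig:{S}
  [2..2]={T1}  "a"  orig:{}
  [0..1]=∅  "cc"
  [1..2]=∅  "ca"
  [0..2]=∅  "cca"

S ∉ T[0,2] ⇒ NO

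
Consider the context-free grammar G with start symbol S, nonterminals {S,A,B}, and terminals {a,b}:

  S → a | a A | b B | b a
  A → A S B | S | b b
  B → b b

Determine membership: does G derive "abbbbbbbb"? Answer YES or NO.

CNF form of G:
  S -> T0 A | T1 B | T1 T0 | a
  A -> A X2 | T0 A | T1 B | T1 T0 | T1 T1 | a
  B -> T1 T1
  T0 -> a
  T1 -> b
  X2 -> S B

Fill CYK table bottom-up:
  cell(0,0) a: {A,S,T0}  orig:{A,S}
  cell(1,1) b: {T1}  orig:{}
  cell(2,2) b: {T1}  orig:{}
  cell(3,3) b: {T1}  orig:{}
  cell(4,4) b: {T1}  orig:{}
  cell(5,5) b: {T1}  orig:{}
  cell(6,6) b: {T1}  orig:{}
  cell(7,7) b: {T1}  orig:{}
  cell(8,8) b: {T1}  orig:{}
  cell(0,1) ab: ∅
  cell(1,2) bb: {A,B}
  cell(2,3) bb: {A,B}
  cell(3,4) bb: {A,B}
  cell(4,5) bb: {A,B}
  cell(5,6) bb: {A,B}
  cell(6,7) bb: {A,B}
  cell(7,8) bb: {A,B}
  cell(0,2) abb: {A,S,X2}  orig:{A,S}
  cell(1,3) bbb: {A,S}
  cell(2,4) bbb: {A,S}
  cell(3,5) bbb: {A,S}
  cell(4,6) bbb: {A,S}
  cell(5,7) bbb: {A,S}
  cell(6,8) bbb: {A,S}
  cell(0,3) abbb: {A,S}
  cell(1,4) bbbb: ∅
  cell(2,5) bbbb: ∅
  cell(3,6) bbbb: ∅
  cell(4,7) bbbb: ∅
  cell(5,8) bbbb: ∅
  cell(0,4) abbbb: {X2}  orig:{}
  cell(1,5) bbbbb: {X2}  orig:{}
  cell(2,6) bbbbb: {X2}  orig:{}
  cell(3,7) bbbbb: {X2}  orig:{}
  cell(4,8) bbbbb: {X2}  orig:{}
  cell(0,5) abbbbb: {A,X2}  orig:{A}
  cell(1,6) bbbbbb: ∅
  cell(2,7) bbbbbb: ∅
  cell(3,8) bbbbbb: ∅
  cell(0,6) abbbbbb: ∅
  cell(1,7) bbbbbbb: {A}
  cell(2,8) bbbbbbb: {A}
  cell(0,7) abbbbbbb: {A,S}
  cell(1,8) bbbbbbbb: {A}
  cell(0,8) abbbbbbbb: {A,S}

S ∈ T[0,8] ⇒ YES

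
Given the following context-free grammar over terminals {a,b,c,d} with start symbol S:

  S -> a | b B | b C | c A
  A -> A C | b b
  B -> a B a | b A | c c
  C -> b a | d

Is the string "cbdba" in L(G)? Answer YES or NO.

CNF form of G:
  S -> T0 B | T0 C | T2 A | a
  A -> A C | T0 T0
  B -> T0 A | T1 X3 | T2 T2
  C -> T0 T1 | d
  T0 -> b
  T1 -> a
  T2 -> c
  X3 -> B T1

CYK fill:
  T[0,0] 'c' = {T2}  orig:{}
  T[1,1] 'b' = {T0}  orig:{}
  T[2,2] 'd' = {C}
  T[3,3] 'b' = {T0}  orig:{}
  T[4,4] 'a' = {S,T1}  orig:{S}
  T[0,1] 'cb' = ∅
  T[1,2] 'bd' = {S}
  T[2,3] 'db' = ∅
  T[3,4] 'ba' = {C}
  T[0,2] 'cbd' = ∅
  T[1,3] 'bdb' = ∅
  T[2,4] 'dba' = ∅
  T[0,3] 'cbdb' = ∅
  T[1,4] 'bdba' = ∅
  T[0,4] 'cbdba' = ∅

S ∉ T[0,4] ⇒ NO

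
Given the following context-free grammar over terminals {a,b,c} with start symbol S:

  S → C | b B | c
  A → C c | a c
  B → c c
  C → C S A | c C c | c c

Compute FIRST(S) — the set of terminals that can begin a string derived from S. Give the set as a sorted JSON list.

FIRST iteration:
pass 1:
  A via A→a c: +{a}
  B via B→c c: +{c}
  C via C→c C c: +{c}
  S via S→C: +{c}
  S via S→b B: +{b}
  FIRST(S)={b,c}  FIRST(A)={a}  FIRST(B)={c}  FIRST(C)={c}
pass 2:
  A via A→C c: +{c}
  FIRST(S)={b,c}  FIRST(A)={a,c}  FIRST(B)={c}  FIRST(C)={c}
pass 3: (no change)
  FIRST(S)={b,c}  FIRST(A)={a,c}  FIRST(B)={c}  FIRST(C)={c}

FIRST(S) = ["b", "c"]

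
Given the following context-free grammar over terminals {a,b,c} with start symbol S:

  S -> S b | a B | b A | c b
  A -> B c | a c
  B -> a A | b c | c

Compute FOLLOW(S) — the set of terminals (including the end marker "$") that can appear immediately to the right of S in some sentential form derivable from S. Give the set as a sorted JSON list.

FIRST sets, iterate to fixpoint:
iter 1:
  A via A→a c: +{a}
  B via B→a A: +{a}
  B via B→b c: +{b}
  B via B→c: +{c}
  S via S→a B: +{a}
  S via S→b A: +{b}
  S via S→c b: +{c}
  S: {a,b,c}  A: {a}  B: {a,b,c}
iter 2:
  A via A→B c: +{b,c}
  S: {a,b,c}  A: {a,b,c}  B: {a,b,c}
iter 3: (stable)
  S: {a,b,c}  A: {a,b,c}  B: {a,b,c}

FOLLOW sets:
FOLLOW(S) := {$}
round 1:
  A→B c: FOLLOW(B) ⊇ FIRST(c) = {c}; new: +{c}
  B→a A: FOLLOW(A) ⊇ FOLLOW(B) ⊇ {c}; new: +{c}
  S→S b: FOLLOW(S) ⊇ FIRST(b) = {b}; new: +{b}
  S→a B: FOLLOW(B) ⊇ FOLLOW(S) ⊇ {$,b}; new: +{$,b}
  S→b A: FOLLOW(A) ⊇ FOLLOW(S) ⊇ {$,b}; new: +{$,b}
  FOLLOW(S)={$,b}  FOLLOW(A)={$,b,c}  FOLLOW(B)={$,b,c}
round 2: — fixpoint
  FOLLOW(S)={$,b}  FOLLOW(A)={$,b,c}  FOLLOW(B)={$,b,c}

FOLLOW(S) = ["$", "b"]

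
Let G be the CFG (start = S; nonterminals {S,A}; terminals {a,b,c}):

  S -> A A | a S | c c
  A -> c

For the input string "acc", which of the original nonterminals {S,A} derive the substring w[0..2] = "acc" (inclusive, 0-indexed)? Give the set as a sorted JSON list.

CNF form of G:
  S -> A A | T0 S | T1 T1
  A -> c
  T0 -> a
  T1 -> c

Fill CYK table bottom-up (cells [i..j] with 0 ≤ i ≤ j ≤ 2 only):
  cell(0,0) a: {T0}  orig:{}
  cell(1,1) c: {A,T1}  orig:{A}
  cell(2,2) c: {A,T1}  orig:{A}
  cell(0,1) ac: ∅
  cell(1,2) cc: {S}
  cell(0,2) acc: {S}

Original NTs in T[0,2] deriving "acc": ["S"]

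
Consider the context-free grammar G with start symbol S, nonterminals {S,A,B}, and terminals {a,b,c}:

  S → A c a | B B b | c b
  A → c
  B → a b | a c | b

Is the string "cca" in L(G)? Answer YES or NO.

CNF form of G:
  S -> A X3 | B X4 | T2 T1
  A -> c
  B -> T0 T1 | T0 T2 | b
  T0 -> a
  T1 -> b
  T2 -> c
  X3 -> T2 T0
  X4 -> B T1

CYK table (by increasing span):
  T[0,0] 'c' = {A,T2}  orig:{A}
  T[1,1] 'c' = {A,T2}  orig:{A}
  T[2,2] 'a' = {T0}  orig:{}
  T[0,1] 'cc' = ∅
  T[1,2] 'ca' = {X3}  orig:{}
  T[0,2] 'cca' = {S}

S ∈ T[0,2] ⇒ YES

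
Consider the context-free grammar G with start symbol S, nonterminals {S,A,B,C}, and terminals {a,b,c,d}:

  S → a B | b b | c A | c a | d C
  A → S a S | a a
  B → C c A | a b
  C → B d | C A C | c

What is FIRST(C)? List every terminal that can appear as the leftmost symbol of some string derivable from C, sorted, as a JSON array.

FIRST sets, iterate to fixpoint:
round 1:
  A via A→a a: +{a}
  B via B→a b: +{a}
  C via C→B d: +{a}
  C via C→c: +{c}
  S via S→a B: +{a}
  S via S→b b: +{b}
  S via S→c A: +{c}
  S via S→d C: +{d}
  S: {a,b,c,d}  A: {a}  B: {a}  C: {a,c}
round 2:
  A via A→S a S: +{b,c,d}
  B via B→C c A: +{c}
  S: {a,b,c,d}  A: {a,b,c,d}  B: {a,c}  C: {a,c}
round 3: — fixpoint
  S: {a,b,c,d}  A: {a,b,c,d}  B: {a,c}  C: {a,c}

FIRST(C) = ["a", "c"]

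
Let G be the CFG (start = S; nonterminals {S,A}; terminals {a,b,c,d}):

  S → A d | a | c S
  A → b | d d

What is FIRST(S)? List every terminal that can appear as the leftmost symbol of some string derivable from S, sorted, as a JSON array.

Compute FIRST by fixpoint:
pass 1:
  A via A→b: +{b}
  A via A→d d: +{d}
  S via S→A d: +{b,d}
  S via S→a: +{a}
  S via S→c S: +{c}
  FIRST(S)={a,b,c,d}  FIRST(A)={b,d}
pass 2: (no change)
  FIRST(S)={a,b,c,d}  FIRST(A)={b,d}

FIRST(S) = ["a", "b", "c", "d"]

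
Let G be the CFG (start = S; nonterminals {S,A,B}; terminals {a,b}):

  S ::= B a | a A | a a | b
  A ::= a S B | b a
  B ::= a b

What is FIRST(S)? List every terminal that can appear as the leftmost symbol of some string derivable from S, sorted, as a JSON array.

FIRST iteration:
[1]
  A via A→a S B: +{a}
  A via A→b a: +{b}
  B via B→a b: +{a}
  S via S→B a: +{a}
  S via S→b: +{b}
  FIRST(S)={a,b}  FIRST(A)={a,b}  FIRST(B)={a}
[2] done
  FIRST(S)={a,b}  FIRST(A)={a,b}  FIRST(B)={a}

FIRST(S) = ["a", "b"]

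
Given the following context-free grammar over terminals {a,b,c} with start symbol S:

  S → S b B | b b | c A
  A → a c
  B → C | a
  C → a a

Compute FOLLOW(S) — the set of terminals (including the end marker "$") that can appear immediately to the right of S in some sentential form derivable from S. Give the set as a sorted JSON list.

Compute FIRST by fixpoint:
iter 1:
  A via A→a c: +{a}
  B via B→a: +{a}
  C via C→a a: +{a}
  S via S→b b: +{b}
  S via S→c A: +{c}
  FIRST(S)={b,c}  FIRST(A)={a}  FIRST(B)={a}  FIRST(C)={a}
iter 2: (stable)
  FIRST(S)={b,c}  FIRST(A)={a}  FIRST(B)={a}  FIRST(C)={a}

FOLLOW sets:
seed FOLLOW(S) with $
round 1:
  S→S b B: FOLLOW(S) ⊇ FIRST(b) = {b}; new: +{b}
  S→S b B: FOLLOW(B) ⊇ FOLLOW(S) ⊇ {$,b}; new: +{$,b}
  S→c A: FOLLOW(A) ⊇ FOLLOW(S) ⊇ {$,b}; new: +{$,b}
  FOLLOW[S]={$,b}  FOLLOW[A]={$,b}  FOLLOW[B]={$,b}  FOLLOW[C]={}
round 2:
  B→C: FOLLOW(C) ⊇ FOLLOW(B) ⊇ {$,b}; new: +{$,b}
  FOLLOW[S]={$,b}  FOLLOW[A]={$,b}  FOLLOW[B]={$,b}  FOLLOW[C]={$,b}
round 3: (no change)
  FOLLOW[S]={$,b}  FOLLOW[A]={$,b}  FOLLOW[B]={$,b}  FOLLOW[C]={$,b}

FOLLOW(S) = ["$", "b"]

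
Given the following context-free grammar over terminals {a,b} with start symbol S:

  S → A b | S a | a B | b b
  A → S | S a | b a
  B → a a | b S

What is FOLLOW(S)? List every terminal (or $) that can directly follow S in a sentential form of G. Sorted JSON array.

FIRST iteration:
[1]
  A via A→b a: +{b}
  B via B→a a: +{a}
  B via B→b S: +{b}
  S via S→A b: +{b}
  S via S→a B: +{a}
  FIRST(S)={a,b}  FIRST(A)={b}  FIRST(B)={a,b}
[2]
  A via A→S: +{a}
  FIRST(S)={a,b}  FIRST(A)={a,b}  FIRST(B)={a,b}
[3] (no change)
  FIRST(S)={a,b}  FIRST(A)={a,b}  FIRST(B)={a,b}

FOLLOW sets:
FOLLOW(S) := {$}
pass 1:
  A→S a: FOLLOW(S) ⊇ FIRST(a) = {a}; new: +{a}
  S→A b: FOLLOW(A) ⊇ FIRST(b) = {b}; new: +{b}
  S→a B: FOLLOW(B) ⊇ FOLLOW(S) ⊇ {$,a}; new: +{$,a}
  S: {$,a}  A: {b}  B: {$,a}
pass 2:
  A→S: FOLLOW(S) ⊇ FOLLOW(A) ⊇ {b}; new: +{b}
  S→a B: FOLLOW(B) ⊇ FOLLOW(S) ⊇ {$,a,b}; new: +{b}
  S: {$,a,b}  A: {b}  B: {$,a,b}
pass 3: (stable)
  S: {$,a,b}  A: {b}  B: {$,a,b}

FOLLOW(S) = ["$", "a", "b"]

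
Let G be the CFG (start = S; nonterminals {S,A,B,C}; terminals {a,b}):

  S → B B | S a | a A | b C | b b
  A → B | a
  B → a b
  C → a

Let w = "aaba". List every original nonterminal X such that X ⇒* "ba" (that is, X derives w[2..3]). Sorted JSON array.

CNF form of G:
  S -> B B | S T0 | T0 A | T1 C | T1 T1
  A -> T0 T1 | a
  B -> T0 T1
  C -> a
  T0 -> a
  T1 -> b

Fill CYK table bottom-up — only the sub-triangle for w[2..3]:
  cell(2,2) b: {T1}  orig:{}
  cell(3,3) a: {A,C,T0}  orig:{A,C}
  cell(2,3) ba: {S}

Original NTs in T[2,3] deriving "ba": ["S"]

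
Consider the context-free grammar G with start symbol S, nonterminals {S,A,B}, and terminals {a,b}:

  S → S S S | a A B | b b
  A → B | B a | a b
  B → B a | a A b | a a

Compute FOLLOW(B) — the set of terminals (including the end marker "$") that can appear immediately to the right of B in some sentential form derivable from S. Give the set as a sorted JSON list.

FIRST iteration:
round 1:
  A via A→a b: +{a}
  B via B→a A b: +{a}
  S via S→a A B: +{a}
  S via S→b b: +{b}
  S: {a,b}  A: {a}  B: {a}
round 2: (no change)
  S: {a,b}  A: {a}  B: {a}

FOLLOW sets:
FOLLOW(S) := {$}
[1]
  A→B a: FOLLOW(B) ⊇ FIRST(a) = {a}; new: +{a}
  B→a A b: FOLLOW(A) ⊇ FIRST(b) = {b}; new: +{b}
  S→S S S: FOLLOW(S) ⊇ FIRST(S) = {a,b}; new: +{a,b}
  S→a A B: FOLLOW(A) ⊇ FIRST(B) = {a}; new: +{a}
  S→a A B: FOLLOW(B) ⊇ FOLLOW(S) ⊇ {$,a,b}; new: +{$,b}
  FOLLOW(S)={$,a,b}  FOLLOW(A)={a,b}  FOLLOW(B)={$,a,b}
[2] done
  FOLLOW(S)={$,a,b}  FOLLOW(A)={a,b}  FOLLOW(B)={$,a,b}

FOLLOW(B) = ["$", "a", "b"]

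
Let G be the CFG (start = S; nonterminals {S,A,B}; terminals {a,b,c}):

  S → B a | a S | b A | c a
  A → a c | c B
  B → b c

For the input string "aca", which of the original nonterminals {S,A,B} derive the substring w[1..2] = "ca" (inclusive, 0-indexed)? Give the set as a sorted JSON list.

Convert to CNF:
  S -> B T0 | T0 S | T1 T0 | T2 A
  A -> T0 T1 | T1 B
  B -> T2 T1
  T0 -> a
  T1 -> c
  T2 -> b

Fill CYK table bottom-up — only the sub-triangle for w[1..2]:
  T[1,1] 'c' = {T1}  orig:{}
  T[2,2] 'a' = {T0}  orig:{}
  T[1,2] 'ca' = {S}

Original NTs in T[1,2] deriving "ca": ["S"]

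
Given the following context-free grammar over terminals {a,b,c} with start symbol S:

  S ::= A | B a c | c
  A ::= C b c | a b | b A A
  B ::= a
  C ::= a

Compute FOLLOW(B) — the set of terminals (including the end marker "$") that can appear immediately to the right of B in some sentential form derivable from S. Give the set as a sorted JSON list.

FIRST iteration:
[1]
  A via A→a b: +{a}
  A via A→b A A: +{b}
  B via B→a: +{a}
  C via C→a: +{a}
  S via S→A: +{a,b}
  S via S→c: +{c}
  S: {a,b,c}  A: {a,b}  B: {a}  C: {a}
[2] done
  S: {a,b,c}  A: {a,b}  B: {a}  C: {a}

FOLLOW sets:
initialize: $ ∈ FOLLOW(S)
[1]
  A→C b c: FOLLOW(C) ⊇ FIRST(b) = {b}; new: +{b}
  A→b A A: FOLLOW(A) ⊇ FIRST(A) = {a,b}; new: +{a,b}
  S→A: FOLLOW(A) ⊇ FOLLOW(S) ⊇ {$}; new: +{$}
  S→B a c: FOLLOW(B) ⊇ FIRST(a) = {a}; new: +{a}
  FOLLOW(S)={$}  FOLLOW(A)={$,a,b}  FOLLOW(B)={a}  FOLLOW(C)={b}
[2] done
  FOLLOW(S)={$}  FOLLOW(A)={$,a,b}  FOLLOW(B)={a}  FOLLOW(C)={b}

FOLLOW(B) = ["a"]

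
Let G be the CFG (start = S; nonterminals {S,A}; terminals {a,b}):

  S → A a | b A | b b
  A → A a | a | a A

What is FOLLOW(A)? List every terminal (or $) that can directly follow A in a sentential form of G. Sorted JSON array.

FIRST sets, iterate to fixpoint:
pass 1:
  A via A→a: +{a}
  S via S→A a: +{a}
  S via S→b A: +{b}
  FIRST(S)={a,b}  FIRST(A)={a}
pass 2: (no change)
  FIRST(S)={a,b}  FIRST(A)={a}

Compute FOLLOW by fixpoint:
FOLLOW(S) := {$}
round 1:
  A→A a: FOLLOW(A) ⊇ FIRST(a) = {a}; new: +{a}
  S→b A: FOLLOW(A) ⊇ FOLLOW(S) ⊇ {$}; new: +{$}
  FOLLOW[S]={$}  FOLLOW[A]={$,a}
round 2: (stable)
  FOLLOW[S]={$}  FOLLOW[A]={$,a}

FOLLOW(A) = ["$", "a"]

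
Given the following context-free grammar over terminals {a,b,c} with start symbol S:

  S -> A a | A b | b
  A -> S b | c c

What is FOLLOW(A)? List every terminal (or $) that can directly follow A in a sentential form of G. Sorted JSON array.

Compute FIRST by fixpoint:
[1]
  A via A→c c: +{c}
  S via S→A a: +{c}
  S via S→b: +{b}
  FIRST[S]={b,c}  FIRST[A]={c}
[2]
  A via A→S b: +{b}
  FIRST[S]={b,c}  FIRST[A]={b,c}
[3] done
  FIRST[S]={b,c}  FIRST[A]={b,c}

Compute FOLLOW by fixpoint:
initialize: $ ∈ FOLLOW(S)
round 1:
  A→S b: FOLLOW(S) ⊇ FIRST(b) = {b}; new: +{b}
  S→A a: FOLLOW(A) ⊇ FIRST(a) = {a}; new: +{a}
  S→A b: FOLLOW(A) ⊇ FIRST(b) = {b}; new: +{b}
  FOLLOW[S]={$,b}  FOLLOW[A]={a,b}
round 2: done
  FOLLOW[S]={$,b}  FOLLOW[A]={a,b}

FOLLOW(A) = ["a", "b"]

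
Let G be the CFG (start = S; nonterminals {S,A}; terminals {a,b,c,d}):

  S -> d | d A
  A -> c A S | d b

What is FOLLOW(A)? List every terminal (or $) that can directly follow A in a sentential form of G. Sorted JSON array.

FIRST sets, iterate to fixpoint:
pass 1:
  A via A→c A S: +{c}
  A via A→d b: +{d}
  S via S→d: +{d}
  FIRST(S)={d}  FIRST(A)={c,d}
pass 2: done
  FIRST(S)={d}  FIRST(A)={c,d}

FOLLOW iteration:
seed FOLLOW(S) with $
[1]
  A→c A S: FOLLOW(A) ⊇ FIRST(S) = {d}; new: +{d}
  A→c A S: FOLLOW(S) ⊇ FOLLOW(A) ⊇ {d}; new: +{d}
  S→d A: FOLLOW(A) ⊇ FOLLOW(S) ⊇ {$,d}; new: +{$}
  FOLLOW(S)={$,d}  FOLLOW(A)={$,d}
[2] (stable)
  FOLLOW(S)={$,d}  FOLLOW(A)={$,d}

FOLLOW(A) = ["$", "d"]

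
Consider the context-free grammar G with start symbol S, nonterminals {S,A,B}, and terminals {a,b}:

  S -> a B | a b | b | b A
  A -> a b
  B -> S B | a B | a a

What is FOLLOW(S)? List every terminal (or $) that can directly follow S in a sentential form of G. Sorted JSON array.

FIRST sets, iterate to fixpoint:
[1]
  A via A→a b: +{a}
  B via B→a B: +{a}
  S via S→a B: +{a}
  S via S→b: +{b}
  FIRST(S)={a,b}  FIRST(A)={a}  FIRST(B)={a}
[2]
  B via B→S B: +{b}
  FIRST(S)={a,b}  FIRST(A)={a}  FIRST(B)={a,b}
[3] done
  FIRST(S)={a,b}  FIRST(A)={a}  FIRST(B)={a,b}

FOLLOW iteration:
seed FOLLOW(S) with $
iter 1:
  B→S B: FOLLOW(S) ⊇ FIRST(B) = {a,b}; new: +{a,b}
  S→a B: FOLLOW(B) ⊇ FOLLOW(S) ⊇ {$,a,b}; new: +{$,a,b}
  S→b A: FOLLOW(A) ⊇ FOLLOW(S) ⊇ {$,a,b}; new: +{$,a,b}
  FOLLOW(S)={$,a,b}  FOLLOW(A)={$,a,b}  FOLLOW(B)={$,a,b}
iter 2: — fixpoint
  FOLLOW(S)={$,a,b}  FOLLOW(A)={$,a,b}  FOLLOW(B)={$,a,b}

FOLLOW(S) = ["$", "a", "b"]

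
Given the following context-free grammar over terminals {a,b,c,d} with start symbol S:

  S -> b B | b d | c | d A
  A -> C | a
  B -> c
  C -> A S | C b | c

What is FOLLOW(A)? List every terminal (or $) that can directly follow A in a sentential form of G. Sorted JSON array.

FIRST sets, iterate to fixpoint:
iter 1:
  A via A→a: +{a}
  B via B→c: +{c}
  C via C→A S: +{a}
  C via C→c: +{c}
  S via S→b B: +{b}
  S via S→c: +{c}
  S via S→d A: +{d}
  FIRST[S]={b,c,d}  FIRST[A]={a}  FIRST[B]={c}  FIRST[C]={a,c}
iter 2:
  A via A→C: +{c}
  FIRST[S]={b,c,d}  FIRST[A]={a,c}  FIRST[B]={c}  FIRST[C]={a,c}
iter 3: (no change)
  FIRST[S]={b,c,d}  FIRST[A]={a,c}  FIRST[B]={c}  FIRST[C]={a,c}

FOLLOW sets:
seed FOLLOW(S) with $
round 1:
  C→A S: FOLLOW(A) ⊇ FIRST(S) = {b,c,d}; new: +{b,c,d}
  C→C b: FOLLOW(C) ⊇ FIRST(b) = {b}; new: +{b}
  S→b B: FOLLOW(B) ⊇ FOLLOW(S) ⊇ {$}; new: +{$}
  S→d A: FOLLOW(A) ⊇ FOLLOW(S) ⊇ {$}; new: +{$}
  FOLLOW(S)={$}  FOLLOW(A)={$,b,c,d}  FOLLOW(B)={$}  FOLLOW(C)={b}
round 2:
  A→C: FOLLOW(C) ⊇ FOLLOW(A) ⊇ {$,b,c,d}; new: +{$,c,d}
  C→A S: FOLLOW(S) ⊇ FOLLOW(C) ⊇ {$,b,c,d}; new: +{b,c,d}
  S→b B: FOLLOW(B) ⊇ FOLLOW(S) ⊇ {$,b,c,d}; new: +{b,c,d}
  FOLLOW(S)={$,b,c,d}  FOLLOW(A)={$,b,c,d}  FOLLOW(B)={$,b,c,d}  FOLLOW(C)={$,b,c,d}
round 3: (no change)
  FOLLOW(S)={$,b,c,d}  FOLLOW(A)={$,b,c,d}  FOLLOW(B)={$,b,c,d}  FOLLOW(C)={$,b,c,d}

FOLLOW(A) = ["$", "b", "c", "d"]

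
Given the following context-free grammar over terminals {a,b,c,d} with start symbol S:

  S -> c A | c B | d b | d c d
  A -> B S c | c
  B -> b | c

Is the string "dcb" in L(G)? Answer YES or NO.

CNF form of G:
  S -> T0 A | T0 B | T1 T2 | T1 X4
  A -> B X3 | c
  B -> b | c
  T0 -> c
  T1 -> d
  T2 -> b
  X3 -> S T0
  X4 -> T0 T1

CYK table (by increasing span):
  [0..0]={T1}  "d"  orig:{}
  [1..1]={A,B,T0}  "c"  orig:{A,B}
  [2..2]={B,T2}  "b"  orig:{B}
  [0..1]=∅  "dc"
  [1..2]={S}  "cb"
  [0..2]=∅  "dcb"

S ∉ T[0,2] ⇒ NO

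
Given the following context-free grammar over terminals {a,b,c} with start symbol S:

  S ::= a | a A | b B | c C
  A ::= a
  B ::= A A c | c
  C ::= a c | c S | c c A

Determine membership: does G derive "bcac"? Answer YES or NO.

Convert to CNF:
  S -> T0 C | T1 A | T2 B | a
  A -> a
  B -> A X3 | c
  C -> T0 S | T0 X4 | T1 T0
  T0 -> c
  T1 -> a
  T2 -> b
  X3 -> A T0
  X4 -> T0 A

CYK table (by increasing span):
  cell(0,0) b: {T2}  orig:{}
  cell(1,1) c: {B,T0}  orig:{B}
  cell(2,2) a: {A,S,T1}  orig:{A,S}
  cell(3,3) c: {B,T0}  orig:{B}
  cell(0,1) bc: {S}
  cell(1,2) ca: {C,X4}  orig:{C}
  cell(2,3) ac: {C,X3}  orig:{C}
  cell(0,2) bca: ∅
  cell(1,3) cac: {S}
  cell(0,3) bcac: ∅

S ∉ T[0,3] ⇒ NO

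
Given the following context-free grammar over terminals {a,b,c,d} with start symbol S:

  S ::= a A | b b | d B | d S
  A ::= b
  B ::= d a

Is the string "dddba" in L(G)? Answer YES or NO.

CNF form of G:
  S -> T0 B | T0 S | T1 A | T2 T2
  A -> b
  B -> T0 T1
  T0 -> d
  T1 -> a
  T2 -> b

CYK fill:
  cell(0,0) d: {T0}  orig:{}
  cell(1,1) d: {T0}  orig:{}
  cell(2,2) d: {T0}  orig:{}
  cell(3,3) b: {A,T2}  orig:{A}
  cell(4,4) a: {T1}  orig:{}
  cell(0,1) dd: ∅
  cell(1,2) dd: ∅
  cell(2,3) db: ∅
  cell(3,4) ba: ∅
  cell(0,2) ddd: ∅
  cell(1,3) ddb: ∅
  cell(2,4) dba: ∅
  cell(0,3) dddb: ∅
  cell(1,4) ddba: ∅
  cell(0,4) dddba: ∅

S ∉ T[0,4] ⇒ NO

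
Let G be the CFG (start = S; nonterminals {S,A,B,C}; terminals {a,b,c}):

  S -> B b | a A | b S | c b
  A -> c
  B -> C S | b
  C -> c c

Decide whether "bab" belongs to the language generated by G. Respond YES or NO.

CNF form of G:
  S -> B T1 | T0 T1 | T1 S | T2 A
  A -> c
  B -> C S | b
  C -> T0 T0
  T0 -> c
  T1 -> b
  T2 -> a

CYK fill:
  T[0,0] 'b' = {B,T1}  orig:{B}
  T[1,1] 'a' = {T2}  orig:{}
  T[2,2] 'b' = {B,T1}  orig:{B}
  T[0,1] 'ba' = ∅
  T[1,2] 'ab' = ∅
  T[0,2] 'bab' = ∅

S ∉ T[0,2] ⇒ NO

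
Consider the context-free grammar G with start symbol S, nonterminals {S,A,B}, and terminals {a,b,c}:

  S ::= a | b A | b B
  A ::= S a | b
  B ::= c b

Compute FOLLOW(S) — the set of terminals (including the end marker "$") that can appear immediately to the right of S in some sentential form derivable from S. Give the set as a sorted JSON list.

FIRST iteration:
pass 1:
  A via A→b: +{b}
  B via B→c b: +{c}
  S via S→a: +{a}
  S via S→b A: +{b}
  FIRST(S)={a,b}  FIRST(A)={b}  FIRST(B)={c}
pass 2:
  A via A→S a: +{a}
  FIRST(S)={a,b}  FIRST(A)={a,b}  FIRST(B)={c}
pass 3: (stable)
  FIRST(S)={a,b}  FIRST(A)={a,b}  FIRST(B)={c}

FOLLOW iteration:
FOLLOW(S) := {$}
iter 1:
  A→S a: FOLLOW(S) ⊇ FIRST(a) = {a}; new: +{a}
  S→b A: FOLLOW(A) ⊇ FOLLOW(S) ⊇ {$,a}; new: +{$,a}
  S→b B: FOLLOW(B) ⊇ FOLLOW(S) ⊇ {$,a}; new: +{$,a}
  S: {$,a}  A: {$,a}  B: {$,a}
iter 2: done
  S: {$,a}  A: {$,a}  B: {$,a}

FOLLOW(S) = ["$", "a"]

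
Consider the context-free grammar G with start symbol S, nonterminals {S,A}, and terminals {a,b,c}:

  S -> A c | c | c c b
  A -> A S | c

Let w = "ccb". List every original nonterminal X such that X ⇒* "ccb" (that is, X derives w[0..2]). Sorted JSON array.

CNF form of G:
  S -> A T0 | T0 X2 | c
  A -> A S | c
  T0 -> c
  T1 -> b
  X2 -> T0 T1

CYK fill, restricted to cells inside w[0..2]:
  [0..0]={A,S,T0}  "c"  orig:{A,S}
  [1..1]={A,S,T0}  "c"  orig:{A,S}
  [2..2]={T1}  "b"  orig:{}
  [0..1]={A,S}  "cc"
  [1..2]={X2}  "cb"  orig:{}
  [0..2]={S}  "ccb"

Original NTs in T[0,2] deriving "ccb": ["S"]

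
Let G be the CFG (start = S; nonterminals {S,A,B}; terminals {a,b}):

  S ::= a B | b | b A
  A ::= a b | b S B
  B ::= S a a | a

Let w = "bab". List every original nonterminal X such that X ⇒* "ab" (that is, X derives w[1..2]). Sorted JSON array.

CNF form of G:
  S -> T0 B | T1 A | b
  A -> T0 T1 | T1 X2
  B -> S X3 | a
  T0 -> a
  T1 -> b
  X2 -> S B
  X3 -> T0 T0

Fill CYK table bottom-up — only the sub-triangle for w[1..2]:
  [1..1]={B,T0}  "a"  orig:{B}
  [2..2]={S,T1}  "b"  orig:{S}
  [1..2]={A}  "ab"

Original NTs in T[1,2] deriving "ab": ["A"]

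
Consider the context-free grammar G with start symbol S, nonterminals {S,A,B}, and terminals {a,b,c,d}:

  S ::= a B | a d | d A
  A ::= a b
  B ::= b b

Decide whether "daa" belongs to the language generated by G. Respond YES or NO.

Convert to CNF:
  S -> T0 B | T0 T2 | T2 A
  A -> T0 T1
  B -> T1 T1
  T0 -> a
  T1 -> b
  T2 -> d

CYK fill:
  cell(0,0) d: {T2}  orig:{}
  cell(1,1) a: {T0}  orig:{}
  cell(2,2) a: {T0}  orig:{}
  cell(0,1) da: ∅
  cell(1,2) aa: ∅
  cell(0,2) daa: ∅

S ∉ T[0,2] ⇒ NO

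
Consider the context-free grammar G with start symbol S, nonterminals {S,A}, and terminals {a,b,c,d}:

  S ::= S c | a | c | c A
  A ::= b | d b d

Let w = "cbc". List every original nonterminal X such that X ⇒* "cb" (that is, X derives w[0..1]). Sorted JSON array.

Convert to CNF:
  S -> S T2 | T2 A | a | c
  A -> T0 X3 | b
  T0 -> d
  T1 -> b
  T2 -> c
  X3 -> T1 T0

Fill CYK table bottom-up — only the sub-triangle for w[0..1]:
  T[0,0] 'c' = {S,T2}  orig:{S}
  T[1,1] 'b' = {A,T1}  orig:{A}
  T[0,1] 'cb' = {S}

Original NTs in T[0,1] deriving "cb": ["S"]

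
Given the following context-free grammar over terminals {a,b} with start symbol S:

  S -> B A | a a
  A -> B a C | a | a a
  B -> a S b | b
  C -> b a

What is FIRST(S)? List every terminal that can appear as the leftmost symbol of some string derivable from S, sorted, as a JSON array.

FIRST iteration:
pass 1:
  A via A→a: +{a}
  B via B→a S b: +{a}
  B via B→b: +{b}
  C via C→b a: +{b}
  S via S→B A: +{a,b}
  FIRST(S)={a,b}  FIRST(A)={a}  FIRST(B)={a,b}  FIRST(C)={b}
pass 2:
  A via A→B a C: +{b}
  FIRST(S)={a,b}  FIRST(A)={a,b}  FIRST(B)={a,b}  FIRST(C)={b}
pass 3: (stable)
  FIRST(S)={a,b}  FIRST(A)={a,b}  FIRST(B)={a,b}  FIRST(C)={b}

FIRST(S) = ["a", "b"]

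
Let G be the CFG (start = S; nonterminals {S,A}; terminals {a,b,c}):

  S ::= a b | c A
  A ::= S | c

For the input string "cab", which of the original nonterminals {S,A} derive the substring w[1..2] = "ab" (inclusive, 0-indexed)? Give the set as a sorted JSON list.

CNF form of G:
  S -> T0 T1 | T2 A
  A -> T0 T1 | T2 A | c
  T0 -> a
  T1 -> b
  T2 -> c

Fill CYK table bottom-up (cells [i..j] with 1 ≤ i ≤ j ≤ 2 only):
  cell(1,1) a: {T0}  orig:{}
  cell(2,2) b: {T1}  orig:{}
  cell(1,2) ab: {A,S}

Original NTs in T[1,2] deriving "ab": ["A", "S"]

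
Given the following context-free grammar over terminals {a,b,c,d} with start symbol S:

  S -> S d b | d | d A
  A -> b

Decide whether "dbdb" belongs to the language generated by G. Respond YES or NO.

Convert to CNF:
  S -> S X2 | T0 A | d
  A -> b
  T0 -> d
  T1 -> b
  X2 -> T0 T1

CYK table (by increasing span):
  cell(0,0) d: {S,T0}  orig:{S}
  cell(1,1) b: {A,T1}  orig:{A}
  cell(2,2) d: {S,T0}  orig:{S}
  cell(3,3) b: {A,T1}  orig:{A}
  cell(0,1) db: {S,X2}  orig:{S}
  cell(1,2) bd: ∅
  cell(2,3) db: {S,X2}  orig:{S}
  cell(0,2) dbd: ∅
  cell(1,3) bdb: ∅
  cell(0,3) dbdb: {S}

S ∈ T[0,3] ⇒ YES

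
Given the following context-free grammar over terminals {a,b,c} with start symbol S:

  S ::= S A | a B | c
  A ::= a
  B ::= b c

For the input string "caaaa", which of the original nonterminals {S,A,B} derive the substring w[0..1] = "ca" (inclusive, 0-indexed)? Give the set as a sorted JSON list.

CNF form of G:
  S -> S A | T2 B | c
  A -> a
  B -> T0 T1
  T0 -> b
  T1 -> c
  T2 -> a

CYK table (by increasing span) (cells [i..j] with 0 ≤ i ≤ j ≤ 1 only):
  T[0,0] 'c' = {S,T1}  orig:{S}
  T[1,1] 'a' = {A,T2}  orig:{A}
  T[0,1] 'ca' = {S}

Original NTs in T[0,1] deriving "ca": ["S"]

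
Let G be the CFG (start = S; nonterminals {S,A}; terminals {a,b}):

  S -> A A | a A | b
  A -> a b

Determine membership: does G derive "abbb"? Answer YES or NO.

CNF form of G:
  S -> A A | T0 A | b
  A -> T0 T1
  T0 -> a
  T1 -> b

CYK fill:
  T[0,0] 'a' = {T0}  orig:{}
  T[1,1] 'b' = {S,T1}  orig:{S}
  T[2,2] 'b' = {S,T1}  orig:{S}
  T[3,3] 'b' = {S,T1}  orig:{S}
  T[0,1] 'ab' = {A}
  T[1,2] 'bb' = ∅
  T[2,3] 'bb' = ∅
  T[0,2] 'abb' = ∅
  T[1,3] 'bbb' = ∅
  T[0,3] 'abbb' = ∅

S ∉ T[0,3] ⇒ NO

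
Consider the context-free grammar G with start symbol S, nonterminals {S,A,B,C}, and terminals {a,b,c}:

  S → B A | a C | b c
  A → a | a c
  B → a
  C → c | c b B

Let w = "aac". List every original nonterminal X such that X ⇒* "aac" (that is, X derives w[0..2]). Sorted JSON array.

CNF form of G:
  S -> B A | T0 C | T2 T1
  A -> T0 T1 | a
  B -> a
  C -> T1 X3 | c
  T0 -> a
  T1 -> c
  T2 -> b
  X3 -> T2 B

Fill CYK table bottom-up — only the sub-triangle for w[0..2]:
  cell(0,0) a: {A,B,T0}  orig:{A,B}
  cell(1,1) a: {A,B,T0}  orig:{A,B}
  cell(2,2) c: {C,T1}  orig:{C}
  cell(0,1) aa: {S}
  cell(1,2) ac: {A,S}
  cell(0,2) aac: {S}

Original NTs in T[0,2] deriving "aac": ["S"]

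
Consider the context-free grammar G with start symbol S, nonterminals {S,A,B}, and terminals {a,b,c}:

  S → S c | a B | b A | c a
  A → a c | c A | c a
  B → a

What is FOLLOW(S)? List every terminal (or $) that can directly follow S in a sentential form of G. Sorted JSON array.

Compute FIRST by fixpoint:
[1]
  A via A→a c: +{a}
  A via A→c A: +{c}
  B via B→a: +{a}
  S via S→a B: +{a}
  S via S→b A: +{b}
  S via S→c a: +{c}
  S: {a,b,c}  A: {a,c}  B: {a}
[2] (no change)
  S: {a,b,c}  A: {a,c}  B: {a}

Compute FOLLOW by fixpoint:
FOLLOW(S) := {$}
[1]
  S→S c: FOLLOW(S) ⊇ FIRST(c) = {c}; new: +{c}
  S→a B: FOLLOW(B) ⊇ FOLLOW(S) ⊇ {$,c}; new: +{$,c}
  S→b A: FOLLOW(A) ⊇ FOLLOW(S) ⊇ {$,c}; new: +{$,c}
  S: {$,c}  A: {$,c}  B: {$,c}
[2] (no change)
  S: {$,c}  A: {$,c}  B: {$,c}

FOLLOW(S) = ["$", "c"]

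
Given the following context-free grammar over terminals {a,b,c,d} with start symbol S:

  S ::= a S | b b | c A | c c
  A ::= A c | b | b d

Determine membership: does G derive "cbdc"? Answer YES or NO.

Convert to CNF:
  S -> T0 A | T0 T0 | T1 T1 | T3 S
  A -> A T0 | T1 T2 | b
  T0 -> c
  T1 -> b
  T2 -> d
  T3 -> a

CYK fill:
  T[0,0] 'c' = {T0}  orig:{}
  T[1,1] 'b' = {A,T1}  orig:{A}
  T[2,2] 'd' = {T2}  orig:{}
  T[3,3] 'c' = {T0}  orig:{}
  T[0,1] 'cb' = {S}
  T[1,2] 'bd' = {A}
  T[2,3] 'dc' = ∅
  T[0,2] 'cbd' = {S}
  T[1,3] 'bdc' = {A}
  T[0,3] 'cbdc' = {S}

S ∈ T[0,3] ⇒ YES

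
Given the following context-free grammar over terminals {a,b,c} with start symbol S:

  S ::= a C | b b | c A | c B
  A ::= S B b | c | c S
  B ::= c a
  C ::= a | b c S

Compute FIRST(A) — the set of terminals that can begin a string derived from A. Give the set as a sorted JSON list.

FIRST sets, iterate to fixpoint:
pass 1:
  A via A→c: +{c}
  B via B→c a: +{c}
  C via C→a: +{a}
  C via C→b c S: +{b}
  S via S→a C: +{a}
  S via S→b b: +{b}
  S via S→c A: +{c}
  FIRST(S)={a,b,c}  FIRST(A)={c}  FIRST(B)={c}  FIRST(C)={a,b}
pass 2:
  A via A→S B b: +{a,b}
  FIRST(S)={a,b,c}  FIRST(A)={a,b,c}  FIRST(B)={c}  FIRST(C)={a,b}
pass 3: — fixpoint
  FIRST(S)={a,b,c}  FIRST(A)={a,b,c}  FIRST(B)={c}  FIRST(C)={a,b}

FIRST(A) = ["a", "b", "c"]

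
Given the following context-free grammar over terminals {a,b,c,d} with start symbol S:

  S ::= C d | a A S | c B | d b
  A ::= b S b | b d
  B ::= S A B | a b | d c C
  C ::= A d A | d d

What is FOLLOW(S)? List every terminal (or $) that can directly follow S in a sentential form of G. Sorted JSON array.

FIRST sets, iterate to fixpoint:
iter 1:
  A via A→b S b: +{b}
  B via B→a b: +{a}
  B via B→d c C: +{d}
  C via C→A d A: +{b}
  C via C→d d: +{d}
  S via S→C d: +{b,d}
  S via S→a A S: +{a}
  S via S→c B: +{c}
  FIRST(S)={a,b,c,d}  FIRST(A)={b}  FIRST(B)={a,d}  FIRST(C)={b,d}
iter 2:
  B via B→S A B: +{b,c}
  FIRST(S)={a,b,c,d}  FIRST(A)={b}  FIRST(B)={a,b,c,d}  FIRST(C)={b,d}
iter 3: (stable)
  FIRST(S)={a,b,c,d}  FIRST(A)={b}  FIRST(B)={a,b,c,d}  FIRST(C)={b,d}

FOLLOW sets:
FOLLOW(S) := {$}
pass 1:
  A→b S b: FOLLOW(S) ⊇ FIRST(b) = {b}; new: +{b}
  B→S A B: FOLLOW(A) ⊇ FIRST(B) = {a,b,c,d}; new: +{a,b,c,d}
  S→C d: FOLLOW(C) ⊇ FIRST(d) = {d}; new: +{d}
  S→c B: FOLLOW(B) ⊇ FOLLOW(S) ⊇ {$,b}; new: +{$,b}
  FOLLOW(S)={$,b}  FOLLOW(A)={a,b,c,d}  FOLLOW(B)={$,b}  FOLLOW(C)={d}
pass 2:
  B→d c C: FOLLOW(C) ⊇ FOLLOW(B) ⊇ {$,b}; new: +{$,b}
  C→A d A: FOLLOW(A) ⊇ FOLLOW(C) ⊇ {$,b,d}; new: +{$}
  FOLLOW(S)={$,b}  FOLLOW(A)={$,a,b,c,d}  FOLLOW(B)={$,b}  FOLLOW(C)={$,b,d}
pass 3: — fixpoint
  FOLLOW(S)={$,b}  FOLLOW(A)={$,a,b,c,d}  FOLLOW(B)={$,b}  FOLLOW(C)={$,b,d}

FOLLOW(S) = ["$", "b"]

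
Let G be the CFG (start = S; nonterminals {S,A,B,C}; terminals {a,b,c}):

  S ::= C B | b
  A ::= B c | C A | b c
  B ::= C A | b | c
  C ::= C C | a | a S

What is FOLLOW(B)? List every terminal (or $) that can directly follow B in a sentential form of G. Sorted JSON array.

FIRST iteration:
iter 1:
  A via A→b c: +{b}
  B via B→b: +{b}
  B via B→c: +{c}
  C via C→a: +{a}
  S via S→C B: +{a}
  S via S→b: +{b}
  FIRST(S)={a,b}  FIRST(A)={b}  FIRST(B)={b,c}  FIRST(C)={a}
iter 2:
  A via A→B c: +{c}
  A via A→C A: +{a}
  B via B→C A: +{a}
  FIRST(S)={a,b}  FIRST(A)={a,b,c}  FIRST(B)={a,b,c}  FIRST(C)={a}
iter 3: (stable)
  FIRST(S)={a,b}  FIRST(A)={a,b,c}  FIRST(B)={a,b,c}  FIRST(C)={a}

FOLLOW sets:
FOLLOW(S) := {$}
round 1:
  A→B c: FOLLOW(B) ⊇ FIRST(c) = {c}; new: +{c}
  A→C A: FOLLOW(C) ⊇ FIRST(A) = {a,b,c}; new: +{a,b,c}
  B→C A: FOLLOW(A) ⊇ FOLLOW(B) ⊇ {c}; new: +{c}
  C→a S: FOLLOW(S) ⊇ FOLLOW(C) ⊇ {a,b,c}; new: +{a,b,c}
  S→C B: FOLLOW(B) ⊇ FOLLOW(S) ⊇ {$,a,b,c}; new: +{$,a,b}
  FOLLOW[S]={$,a,b,c}  FOLLOW[A]={c}  FOLLOW[B]={$,a,b,c}  FOLLOW[C]={a,b,c}
round 2:
  B→C A: FOLLOW(A) ⊇ FOLLOW(B) ⊇ {$,a,b,c}; new: +{$,a,b}
  FOLLOW[S]={$,a,b,c}  FOLLOW[A]={$,a,b,c}  FOLLOW[B]={$,a,b,c}  FOLLOW[C]={a,b,c}
round 3: done
  FOLLOW[S]={$,a,b,c}  FOLLOW[A]={$,a,b,c}  FOLLOW[B]={$,a,b,c}  FOLLOW[C]={a,b,c}

FOLLOW(B) = ["$", "a", "b", "c"]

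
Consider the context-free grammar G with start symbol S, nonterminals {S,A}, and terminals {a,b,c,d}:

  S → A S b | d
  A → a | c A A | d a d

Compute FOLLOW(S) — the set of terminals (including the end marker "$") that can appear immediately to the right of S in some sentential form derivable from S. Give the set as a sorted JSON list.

Compute FIRST by fixpoint:
pass 1:
  A via A→a: +{a}
  A via A→c A A: +{c}
  A via A→d a d: +{d}
  S via S→A S b: +{a,c,d}
  S: {a,c,d}  A: {a,c,d}
pass 2: done
  S: {a,c,d}  A: {a,c,d}

Compute FOLLOW by fixpoint:
FOLLOW(S) := {$}
round 1:
  A→c A A: FOLLOW(A) ⊇ FIRST(A) = {a,c,d}; new: +{a,c,d}
  S→A S b: FOLLOW(S) ⊇ FIRST(b) = {b}; new: +{b}
  FOLLOW[S]={$,b}  FOLLOW[A]={a,c,d}
round 2: done
  FOLLOW[S]={$,b}  FOLLOW[A]={a,c,d}

FOLLOW(S) = ["$", "b"]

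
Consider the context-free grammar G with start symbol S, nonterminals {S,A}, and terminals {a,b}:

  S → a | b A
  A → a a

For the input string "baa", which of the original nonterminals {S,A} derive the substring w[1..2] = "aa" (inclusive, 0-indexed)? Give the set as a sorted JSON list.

CNF form of G:
  S -> T1 A | a
  A -> T0 T0
  T0 -> a
  T1 -> b

CYK fill, restricted to cells inside w[1..2]:
  cell(1,1) a: {S,T0}  orig:{S}
  cell(2,2) a: {S,T0}  orig:{S}
  cell(1,2) aa: {A}

Original NTs in T[1,2] deriving "aa": ["A"]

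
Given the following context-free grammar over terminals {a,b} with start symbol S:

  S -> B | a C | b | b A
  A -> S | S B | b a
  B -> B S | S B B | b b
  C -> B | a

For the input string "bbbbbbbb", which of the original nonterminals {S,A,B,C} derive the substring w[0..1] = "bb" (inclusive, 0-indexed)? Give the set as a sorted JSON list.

CNF form of G:
  S -> B S | S X5 | T0 C | T1 A | T1 T1 | b
  A -> B S | S B | S X2 | T0 C | T1 A | T1 T0 | T1 T1 | b
  B -> B S | S X3 | T1 T1
  C -> B S | S X4 | T1 T1 | a
  T0 -> a
  T1 -> b
  X2 -> B B
  X3 -> B B
  X4 -> B B
  X5 -> B B

CYK table (by increasing span) — only the sub-triangle for w[0..1]:
  cell(0,0) b: {A,S,T1}  orig:{A,S}
  cell(1,1) b: {A,S,T1}  orig:{A,S}
  cell(0,1) bb: {A,B,C,S}

Original NTs in T[0,1] deriving "bb": ["A", "B", "C", "S"]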